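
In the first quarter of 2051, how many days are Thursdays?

13

Jan 1, 2051 is a Sunday.
That's 90 days from start to end, counting both.
90 = 7 × 12 + 6, so there are 12 full weeks plus 6 extra days.
Each full week contributes one Thursday: 12 so far.
The 6 extra days are Sunday, Monday, Tuesday, Wednesday, Thursday, Friday — 1 of them qualifies.
Total: 12 + 1 = 13.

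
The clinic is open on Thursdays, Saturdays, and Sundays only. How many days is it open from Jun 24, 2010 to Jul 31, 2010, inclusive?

17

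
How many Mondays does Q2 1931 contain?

April 1, 1931 is a Wednesday.
From April 1, 1931 to June 30, 1931 is 91 days inclusive.
91 = 7 × 13, so the span is exactly 13 full weeks.
Each full week contributes one Monday: 13 so far.

13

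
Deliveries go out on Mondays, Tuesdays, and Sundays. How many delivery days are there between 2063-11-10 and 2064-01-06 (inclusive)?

2063-11-10 is a Saturday.
That's 58 days from start to end, counting both.
58 = 7 × 8 + 2, so there are 8 full weeks plus 2 extra days.
Each full week contributes 3 days from the set (Mon, Tue, Sun): 8 × 3 = 24.
The 2 extra days are Saturday, Sunday — 1 of them qualifies.
Total: 24 + 1 = 25.

25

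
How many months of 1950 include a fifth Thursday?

4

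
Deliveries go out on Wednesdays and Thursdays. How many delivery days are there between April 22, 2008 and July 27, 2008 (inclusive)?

April 22, 2008 is a Tuesday.
From April 22, 2008 to July 27, 2008 is 97 days inclusive.
97 = 7 × 13 + 6, so there are 13 full weeks plus 6 extra days.
Each full week contributes 2 days from the set (Wed, Thu): 13 × 2 = 26.
The 6 extra days are Tue, Wed, Thu, Fri, Sat, Sun — 2 of them qualify.
Total: 26 + 2 = 28.

28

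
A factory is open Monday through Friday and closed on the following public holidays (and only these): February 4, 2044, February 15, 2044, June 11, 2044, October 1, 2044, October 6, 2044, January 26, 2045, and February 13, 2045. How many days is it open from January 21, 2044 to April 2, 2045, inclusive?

307 business days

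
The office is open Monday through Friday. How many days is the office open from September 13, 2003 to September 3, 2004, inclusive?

255

September 13, 2003 is a Saturday.
The range spans 357 days (inclusive of both endpoints).
357 = 7 × 51, so the span is exactly 51 full weeks.
Each full week contributes 5 weekdays (Mon–Fri): 51 × 5 = 255.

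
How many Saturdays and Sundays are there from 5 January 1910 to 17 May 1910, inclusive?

5 January 1910 is a Wednesday.
That's 133 days from start to end, counting both.
133 = 7 × 19, so the span is exactly 19 full weeks.
Each full week contributes 2 weekend days (Sat, Sun): 19 × 2 = 38.

38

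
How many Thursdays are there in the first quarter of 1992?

Jan 1, 1992 is a Wednesday.
That's 91 days from start to end, counting both.
91 = 7 × 13, so the span is exactly 13 full weeks.
Each full week contributes one Thursday: 13 so far.
Total: 13.

13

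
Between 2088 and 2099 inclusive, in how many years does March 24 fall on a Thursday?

2

Day of week of March 24 in each year:
2088: Wed, 2089: Thu ✓, 2090: Fri, 2091: Sat, 2092: Mon, 2093: Tue, 2094: Wed, 2095: Thu ✓, 2096: Sat, 2097: Sun, 2098: Mon, 2099: Tue
Thursdays: 2089, 2095.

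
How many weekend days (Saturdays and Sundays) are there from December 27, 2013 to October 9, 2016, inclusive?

292

December 27, 2013 is a Friday.
From December 27, 2013 to October 9, 2016 is 1018 days inclusive.
1018 = 7 × 145 + 3, so there are 145 full weeks plus 3 extra days.
Each full week contributes 2 weekend days (Sat, Sun): 145 × 2 = 290.
The 3 extra days are Fri, Sat, Sun — 2 of them qualify.
Total: 290 + 2 = 292.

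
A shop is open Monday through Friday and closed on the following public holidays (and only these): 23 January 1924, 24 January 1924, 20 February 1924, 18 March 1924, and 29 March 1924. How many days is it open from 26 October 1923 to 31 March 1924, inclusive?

108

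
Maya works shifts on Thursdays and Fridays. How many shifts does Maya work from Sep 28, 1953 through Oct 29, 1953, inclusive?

9

Sep 28, 1953 is a Monday.
The range spans 32 days (inclusive of both endpoints).
32 = 7 × 4 + 4, so there are 4 full weeks plus 4 extra days.
Each full week contributes 2 days from the set (Thu, Fri): 4 × 2 = 8.
The 4 extra days are Mon, Tue, Wed, Thu — 1 of them qualifies.
Total: 8 + 1 = 9.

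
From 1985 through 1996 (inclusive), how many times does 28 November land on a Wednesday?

1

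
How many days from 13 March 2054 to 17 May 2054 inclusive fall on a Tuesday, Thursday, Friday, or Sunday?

38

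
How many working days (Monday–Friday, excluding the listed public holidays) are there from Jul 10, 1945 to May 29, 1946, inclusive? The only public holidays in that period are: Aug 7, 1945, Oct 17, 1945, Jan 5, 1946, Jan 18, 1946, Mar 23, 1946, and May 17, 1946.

228

Jul 10, 1945 is a Tuesday.
That's 324 days from start to end, counting both.
324 = 7 × 46 + 2, so there are 46 full weeks plus 2 extra days.
Each full week contributes 5 weekdays (Mon–Fri): 46 × 5 = 230.
The 2 extra days are Tue, Wed — 2 of them qualify.
Total: 230 + 2 = 232.
Holidays: Aug 7, 1945 (Tue); Oct 17, 1945 (Wed); Jan 5, 1946 (Sat); Jan 18, 1946 (Fri); Mar 23, 1946 (Sat); May 17, 1946 (Fri).
4 of the 6 holidays fall on weekdays; the rest are weekends and were already excluded.
Business days: 232 − 4 = 228.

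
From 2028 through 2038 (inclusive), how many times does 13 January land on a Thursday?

2

Day of week of January 13 in each year:
2028: Thu ✓, 2029: Sat, 2030: Sun, 2031: Mon, 2032: Tue, 2033: Thu ✓, 2034: Fri, 2035: Sat, 2036: Sun, 2037: Tue, 2038: Wed
Thursdays: 2028, 2033.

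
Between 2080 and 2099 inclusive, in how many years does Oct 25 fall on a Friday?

Day of week of October 25 in each year:
2080: Fri ✓, 2081: Sat, 2082: Sun, 2083: Mon, 2084: Wed, 2085: Thu, 2086: Fri ✓, 2087: Sat, 2088: Mon, 2089: Tue, 2090: Wed, 2091: Thu, 2092: Sat, 2093: Sun, 2094: Mon, 2095: Tue, 2096: Thu, 2097: Fri ✓, 2098: Sat, 2099: Sun
Fridays: 2080, 2086, 2097.

3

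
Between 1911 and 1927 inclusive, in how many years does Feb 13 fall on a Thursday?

2

Day of week of February 13 in each year:
1911: Mon, 1912: Tue, 1913: Thu ✓, 1914: Fri, 1915: Sat, 1916: Sun, 1917: Tue, 1918: Wed, 1919: Thu ✓, 1920: Fri, 1921: Sun, 1922: Mon, 1923: Tue, 1924: Wed, 1925: Fri, 1926: Sat, 1927: Sun
Thursdays: 1913, 1919.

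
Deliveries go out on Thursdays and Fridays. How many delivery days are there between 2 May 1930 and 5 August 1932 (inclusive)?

237

2 May 1930 is a Friday.
The range spans 827 days (inclusive of both endpoints).
827 = 7 × 118 + 1, so there are 118 full weeks plus 1 extra day.
Each full week contributes 2 days from the set (Thu, Fri): 118 × 2 = 236.
The 1 extra day is Fri — 1 of them qualifies.
Total: 236 + 1 = 237.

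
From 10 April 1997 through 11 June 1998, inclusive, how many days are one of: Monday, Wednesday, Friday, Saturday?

10 April 1997 is a Thursday.
The range spans 428 days (inclusive of both endpoints).
428 = 7 × 61 + 1, so there are 61 full weeks plus 1 extra day.
Each full week contributes 4 days from the set (Mon, Wed, Fri, Sat): 61 × 4 = 244.
The 1 extra day is Thu — none qualify.
Total: 244 + 0 = 244.

244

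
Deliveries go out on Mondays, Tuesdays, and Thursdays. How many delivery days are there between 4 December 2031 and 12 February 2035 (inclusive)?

500

4 December 2031 is a Thursday.
From 4 December 2031 to 12 February 2035 is 1167 days inclusive.
1167 = 7 × 166 + 5, so there are 166 full weeks plus 5 extra days.
Each full week contributes 3 days from the set (Mon, Tue, Thu): 166 × 3 = 498.
The 5 extra days are Thursday, Friday, Saturday, Sunday, Monday — 2 of them qualify.
Total: 498 + 2 = 500.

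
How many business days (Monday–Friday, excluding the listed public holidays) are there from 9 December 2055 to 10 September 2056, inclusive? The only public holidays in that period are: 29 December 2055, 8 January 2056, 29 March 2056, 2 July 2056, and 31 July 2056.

9 December 2055 is a Thursday.
From 9 December 2055 to 10 September 2056 is 277 days inclusive.
277 = 7 × 39 + 4, so there are 39 full weeks plus 4 extra days.
Each full week contributes 5 weekdays (Mon–Fri): 39 × 5 = 195.
The 4 extra days are Thursday, Friday, Saturday, Sunday — 2 of them qualify.
Total: 195 + 2 = 197.
Holidays: 29 December 2055 (Wed); 8 January 2056 (Sat); 29 March 2056 (Wed); 2 July 2056 (Sun); 31 July 2056 (Mon).
3 of the 5 holidays fall on weekdays; the rest are weekends and were already excluded.
Business days: 197 − 3 = 194.

194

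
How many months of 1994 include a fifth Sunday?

A month has five Sundays exactly when Sunday falls within its first (length − 28) days.
Jan: 31 days, starts Sat → 5 of Sat, Sun, Mon ✓
Feb: 28 days, starts Tue → 5 of (none)
Mar: 31 days, starts Tue → 5 of Tue, Wed, Thu
Apr: 30 days, starts Fri → 5 of Fri, Sat
May: 31 days, starts Sun → 5 of Sun, Mon, Tue ✓
Jun: 30 days, starts Wed → 5 of Wed, Thu
Jul: 31 days, starts Fri → 5 of Fri, Sat, Sun ✓
Aug: 31 days, starts Mon → 5 of Mon, Tue, Wed
Sep: 30 days, starts Thu → 5 of Thu, Fri
Oct: 31 days, starts Sat → 5 of Sat, Sun, Mon ✓
Nov: 30 days, starts Tue → 5 of Tue, Wed
Dec: 31 days, starts Thu → 5 of Thu, Fri, Sat
Months with five Sundays: Jan, May, Jul, Oct.

4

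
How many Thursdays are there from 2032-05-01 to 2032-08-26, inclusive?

17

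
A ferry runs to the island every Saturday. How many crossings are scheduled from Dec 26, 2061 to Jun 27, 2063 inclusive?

Dec 26, 2061 is a Monday.
That's 549 days from start to end, counting both.
549 = 7 × 78 + 3, so there are 78 full weeks plus 3 extra days.
Each full week contributes one Saturday: 78 so far.
The 3 extra days are Monday, Tuesday, Wednesday — none qualify.
Total: 78 + 0 = 78.

78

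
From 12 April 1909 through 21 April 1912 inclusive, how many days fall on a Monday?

158 Mondays

12 April 1909 is a Monday.
That's 1106 days from start to end, counting both.
1106 = 7 × 158, so the span is exactly 158 full weeks.
Each full week contributes one Monday: 158 so far.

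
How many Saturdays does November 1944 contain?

Nov 1, 1944 is a Wednesday.
From Nov 1, 1944 to Nov 30, 1944 is 30 days inclusive.
30 = 7 × 4 + 2, so there are 4 full weeks plus 2 extra days.
Each full week contributes one Saturday: 4 so far.
The 2 extra days are Wed, Thu — none qualify.
Total: 4 + 0 = 4.

4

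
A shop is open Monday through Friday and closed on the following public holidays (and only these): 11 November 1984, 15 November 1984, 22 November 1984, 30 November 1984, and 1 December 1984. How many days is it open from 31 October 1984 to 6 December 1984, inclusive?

24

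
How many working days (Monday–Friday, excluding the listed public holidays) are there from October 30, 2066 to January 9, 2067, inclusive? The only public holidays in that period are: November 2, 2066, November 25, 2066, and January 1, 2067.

48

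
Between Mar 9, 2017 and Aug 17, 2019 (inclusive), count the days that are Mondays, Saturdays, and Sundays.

Mar 9, 2017 is a Thursday.
That's 892 days from start to end, counting both.
892 = 7 × 127 + 3, so there are 127 full weeks plus 3 extra days.
Each full week contributes 3 days from the set (Mon, Sat, Sun): 127 × 3 = 381.
The 3 extra days are Thu, Fri, Sat — 1 of them qualifies.
Total: 381 + 1 = 382.

382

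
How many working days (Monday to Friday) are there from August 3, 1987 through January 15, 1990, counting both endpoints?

641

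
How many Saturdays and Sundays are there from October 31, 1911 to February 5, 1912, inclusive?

28

October 31, 1911 is a Tuesday.
That's 98 days from start to end, counting both.
98 = 7 × 14, so the span is exactly 14 full weeks.
Each full week contributes 2 weekend days (Sat, Sun): 14 × 2 = 28.
Total: 28.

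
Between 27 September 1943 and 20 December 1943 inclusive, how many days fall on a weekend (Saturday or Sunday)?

27 September 1943 is a Monday.
That's 85 days from start to end, counting both.
85 = 7 × 12 + 1, so there are 12 full weeks plus 1 extra day.
Each full week contributes 2 weekend days (Sat, Sun): 12 × 2 = 24.
The 1 extra day is Mon — none qualify.
Total: 24 + 0 = 24.

24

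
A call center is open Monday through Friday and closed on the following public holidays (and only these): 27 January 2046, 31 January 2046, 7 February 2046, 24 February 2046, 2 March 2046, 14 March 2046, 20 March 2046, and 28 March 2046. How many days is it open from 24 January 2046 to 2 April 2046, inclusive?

43

24 January 2046 is a Wednesday.
From 24 January 2046 to 2 April 2046 is 69 days inclusive.
69 = 7 × 9 + 6, so there are 9 full weeks plus 6 extra days.
Each full week contributes 5 weekdays (Mon–Fri): 9 × 5 = 45.
The 6 extra days are Wednesday, Thursday, Friday, Saturday, Sunday, Monday — 4 of them qualify.
Total: 45 + 4 = 49.
Holidays: 27 January 2046 (Sat); 31 January 2046 (Wed); 7 February 2046 (Wed); 24 February 2046 (Sat); 2 March 2046 (Fri); 14 March 2046 (Wed); 20 March 2046 (Tue); 28 March 2046 (Wed).
6 of the 8 holidays fall on weekdays; the rest are weekends and were already excluded.
Business days: 49 − 6 = 43.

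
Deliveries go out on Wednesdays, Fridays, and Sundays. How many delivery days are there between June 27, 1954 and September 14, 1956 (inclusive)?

June 27, 1954 is a Sunday.
From June 27, 1954 to September 14, 1956 is 811 days inclusive.
811 = 7 × 115 + 6, so there are 115 full weeks plus 6 extra days.
Each full week contributes 3 days from the set (Wed, Fri, Sun): 115 × 3 = 345.
The 6 extra days are Sunday, Monday, Tuesday, Wednesday, Thursday, Friday — 3 of them qualify.
Total: 345 + 3 = 348.

348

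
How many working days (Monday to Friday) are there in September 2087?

Sep 1, 2087 is a Monday.
That's 30 days from start to end, counting both.
30 = 7 × 4 + 2, so there are 4 full weeks plus 2 extra days.
Each full week contributes 5 weekdays (Mon–Fri): 4 × 5 = 20.
The 2 extra days are Mon, Tue — 2 of them qualify.
Total: 20 + 2 = 22.

22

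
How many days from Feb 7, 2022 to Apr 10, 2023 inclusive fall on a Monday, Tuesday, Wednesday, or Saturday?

245

Feb 7, 2022 is a Monday.
That's 428 days from start to end, counting both.
428 = 7 × 61 + 1, so there are 61 full weeks plus 1 extra day.
Each full week contributes 4 days from the set (Mon, Tue, Wed, Sat): 61 × 4 = 244.
The 1 extra day is Mon — 1 of them qualifies.
Total: 244 + 1 = 245.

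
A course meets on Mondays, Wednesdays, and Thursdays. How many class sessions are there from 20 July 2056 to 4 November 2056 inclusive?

46

20 July 2056 is a Thursday.
That's 108 days from start to end, counting both.
108 = 7 × 15 + 3, so there are 15 full weeks plus 3 extra days.
Each full week contributes 3 days from the set (Mon, Wed, Thu): 15 × 3 = 45.
The 3 extra days are Thu, Fri, Sat — 1 of them qualifies.
Total: 45 + 1 = 46.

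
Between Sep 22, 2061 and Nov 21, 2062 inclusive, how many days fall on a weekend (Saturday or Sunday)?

122

Sep 22, 2061 is a Thursday.
The range spans 426 days (inclusive of both endpoints).
426 = 7 × 60 + 6, so there are 60 full weeks plus 6 extra days.
Each full week contributes 2 weekend days (Sat, Sun): 60 × 2 = 120.
The 6 extra days are Thu, Fri, Sat, Sun, Mon, Tue — 2 of them qualify.
Total: 120 + 2 = 122.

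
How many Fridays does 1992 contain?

1992-01-01 is a Wednesday.
From 1992-01-01 to 1992-12-31 is 366 days inclusive.
366 = 7 × 52 + 2, so there are 52 full weeks plus 2 extra days.
Each full week contributes one Friday: 52 so far.
The 2 extra days are Wednesday, Thursday — none qualify.
Total: 52 + 0 = 52.

52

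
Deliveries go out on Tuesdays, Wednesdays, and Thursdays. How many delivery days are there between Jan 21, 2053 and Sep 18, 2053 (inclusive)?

Jan 21, 2053 is a Tuesday.
From Jan 21, 2053 to Sep 18, 2053 is 241 days inclusive.
241 = 7 × 34 + 3, so there are 34 full weeks plus 3 extra days.
Each full week contributes 3 days from the set (Tue, Wed, Thu): 34 × 3 = 102.
The 3 extra days are Tuesday, Wednesday, Thursday — 3 of them qualify.
Total: 102 + 3 = 105.

105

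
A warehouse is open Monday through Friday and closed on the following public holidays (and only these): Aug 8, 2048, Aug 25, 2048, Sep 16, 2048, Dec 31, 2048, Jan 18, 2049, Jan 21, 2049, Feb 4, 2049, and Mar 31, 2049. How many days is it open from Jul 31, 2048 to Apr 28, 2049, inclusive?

Jul 31, 2048 is a Friday.
From Jul 31, 2048 to Apr 28, 2049 is 272 days inclusive.
272 = 7 × 38 + 6, so there are 38 full weeks plus 6 extra days.
Each full week contributes 5 weekdays (Mon–Fri): 38 × 5 = 190.
The 6 extra days are Fri, Sat, Sun, Mon, Tue, Wed — 4 of them qualify.
Total: 190 + 4 = 194.
Holidays: Aug 8, 2048 (Sat); Aug 25, 2048 (Tue); Sep 16, 2048 (Wed); Dec 31, 2048 (Thu); Jan 18, 2049 (Mon); Jan 21, 2049 (Thu); Feb 4, 2049 (Thu); Mar 31, 2049 (Wed).
7 of the 8 holidays fall on weekdays; the rest are weekends and were already excluded.
Business days: 194 − 7 = 187.

187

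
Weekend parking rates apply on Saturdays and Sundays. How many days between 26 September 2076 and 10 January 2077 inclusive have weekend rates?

26 September 2076 is a Saturday.
From 26 September 2076 to 10 January 2077 is 107 days inclusive.
107 = 7 × 15 + 2, so there are 15 full weeks plus 2 extra days.
Each full week contributes 2 weekend days (Sat, Sun): 15 × 2 = 30.
The 2 extra days are Sat, Sun — 2 of them qualify.
Total: 30 + 2 = 32.

32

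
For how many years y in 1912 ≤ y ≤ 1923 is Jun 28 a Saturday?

Day of week of June 28 in each year:
1912: Fri, 1913: Sat ✓, 1914: Sun, 1915: Mon, 1916: Wed, 1917: Thu, 1918: Fri, 1919: Sat ✓, 1920: Mon, 1921: Tue, 1922: Wed, 1923: Thu
Saturdays: 1913, 1919.

2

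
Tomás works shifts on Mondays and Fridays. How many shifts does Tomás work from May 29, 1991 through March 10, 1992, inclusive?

82

May 29, 1991 is a Wednesday.
That's 287 days from start to end, counting both.
287 = 7 × 41, so the span is exactly 41 full weeks.
Each full week contributes 2 days from the set (Mon, Fri): 41 × 2 = 82.
Total: 82.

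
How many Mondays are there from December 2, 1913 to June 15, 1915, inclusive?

December 2, 1913 is a Tuesday.
That's 561 days from start to end, counting both.
561 = 7 × 80 + 1, so there are 80 full weeks plus 1 extra day.
Each full week contributes one Monday: 80 so far.
The 1 extra day is Tue — none qualify.
Total: 80 + 0 = 80.

80 Mondays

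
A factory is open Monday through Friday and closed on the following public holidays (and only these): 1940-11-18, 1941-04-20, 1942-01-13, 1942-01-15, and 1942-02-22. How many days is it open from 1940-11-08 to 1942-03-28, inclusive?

358

1940-11-08 is a Friday.
That's 506 days from start to end, counting both.
506 = 7 × 72 + 2, so there are 72 full weeks plus 2 extra days.
Each full week contributes 5 weekdays (Mon–Fri): 72 × 5 = 360.
The 2 extra days are Fri, Sat — 1 of them qualifies.
Total: 360 + 1 = 361.
Holidays: 1940-11-18 (Mon); 1941-04-20 (Sun); 1942-01-13 (Tue); 1942-01-15 (Thu); 1942-02-22 (Sun).
3 of the 5 holidays fall on weekdays; the rest are weekends and were already excluded.
Business days: 361 − 3 = 358.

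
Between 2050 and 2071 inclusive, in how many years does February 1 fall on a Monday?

Day of week of February 1 in each year:
2050: Tue, 2051: Wed, 2052: Thu, 2053: Sat, 2054: Sun, 2055: Mon ✓, 2056: Tue, 2057: Thu, 2058: Fri, 2059: Sat, 2060: Sun, 2061: Tue, 2062: Wed, 2063: Thu, 2064: Fri, 2065: Sun, 2066: Mon ✓, 2067: Tue, 2068: Wed, 2069: Fri, 2070: Sat, 2071: Sun
Mondays: 2055, 2066.

2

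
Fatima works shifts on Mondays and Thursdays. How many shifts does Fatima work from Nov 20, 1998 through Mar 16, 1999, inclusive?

33

Nov 20, 1998 is a Friday.
That's 117 days from start to end, counting both.
117 = 7 × 16 + 5, so there are 16 full weeks plus 5 extra days.
Each full week contributes 2 days from the set (Mon, Thu): 16 × 2 = 32.
The 5 extra days are Fri, Sat, Sun, Mon, Tue — 1 of them qualifies.
Total: 32 + 1 = 33.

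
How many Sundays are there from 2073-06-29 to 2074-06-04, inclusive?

2073-06-29 is a Thursday.
That's 341 days from start to end, counting both.
341 = 7 × 48 + 5, so there are 48 full weeks plus 5 extra days.
Each full week contributes one Sunday: 48 so far.
The 5 extra days are Thursday, Friday, Saturday, Sunday, Monday — 1 of them qualifies.
Total: 48 + 1 = 49.

49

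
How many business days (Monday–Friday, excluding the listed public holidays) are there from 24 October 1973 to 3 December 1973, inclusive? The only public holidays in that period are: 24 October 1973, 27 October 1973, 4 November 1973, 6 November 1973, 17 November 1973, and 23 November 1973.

24 October 1973 is a Wednesday.
From 24 October 1973 to 3 December 1973 is 41 days inclusive.
41 = 7 × 5 + 6, so there are 5 full weeks plus 6 extra days.
Each full week contributes 5 weekdays (Mon–Fri): 5 × 5 = 25.
The 6 extra days are Wed, Thu, Fri, Sat, Sun, Mon — 4 of them qualify.
Total: 25 + 4 = 29.
Holidays: 24 October 1973 (Wed); 27 October 1973 (Sat); 4 November 1973 (Sun); 6 November 1973 (Tue); 17 November 1973 (Sat); 23 November 1973 (Fri).
3 of the 6 holidays fall on weekdays; the rest are weekends and were already excluded.
Business days: 29 − 3 = 26.

26 business days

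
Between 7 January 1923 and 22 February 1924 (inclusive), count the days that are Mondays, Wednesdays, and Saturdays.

7 January 1923 is a Sunday.
From 7 January 1923 to 22 February 1924 is 412 days inclusive.
412 = 7 × 58 + 6, so there are 58 full weeks plus 6 extra days.
Each full week contributes 3 days from the set (Mon, Wed, Sat): 58 × 3 = 174.
The 6 extra days are Sun, Mon, Tue, Wed, Thu, Fri — 2 of them qualify.
Total: 174 + 2 = 176.

176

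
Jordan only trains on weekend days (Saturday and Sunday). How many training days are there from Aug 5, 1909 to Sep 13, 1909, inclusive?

Aug 5, 1909 is a Thursday.
From Aug 5, 1909 to Sep 13, 1909 is 40 days inclusive.
40 = 7 × 5 + 5, so there are 5 full weeks plus 5 extra days.
Each full week contributes 2 weekend days (Sat, Sun): 5 × 2 = 10.
The 5 extra days are Thursday, Friday, Saturday, Sunday, Monday — 2 of them qualify.
Total: 10 + 2 = 12.

12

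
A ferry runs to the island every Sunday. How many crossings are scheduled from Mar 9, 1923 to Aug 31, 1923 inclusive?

Mar 9, 1923 is a Friday.
The range spans 176 days (inclusive of both endpoints).
176 = 7 × 25 + 1, so there are 25 full weeks plus 1 extra day.
Each full week contributes one Sunday: 25 so far.
The 1 extra day is Fri — none qualify.
Total: 25 + 0 = 25.

25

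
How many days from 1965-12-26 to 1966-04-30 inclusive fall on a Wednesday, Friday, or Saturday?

54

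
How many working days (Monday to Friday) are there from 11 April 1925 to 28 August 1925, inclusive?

100 weekdays

11 April 1925 is a Saturday.
The range spans 140 days (inclusive of both endpoints).
140 = 7 × 20, so the span is exactly 20 full weeks.
Each full week contributes 5 weekdays (Mon–Fri): 20 × 5 = 100.
Total: 100.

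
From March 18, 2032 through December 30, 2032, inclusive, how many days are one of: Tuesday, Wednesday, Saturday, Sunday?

March 18, 2032 is a Thursday.
From March 18, 2032 to December 30, 2032 is 288 days inclusive.
288 = 7 × 41 + 1, so there are 41 full weeks plus 1 extra day.
Each full week contributes 4 days from the set (Tue, Wed, Sat, Sun): 41 × 4 = 164.
The 1 extra day is Thu — none qualify.
Total: 164 + 0 = 164.

164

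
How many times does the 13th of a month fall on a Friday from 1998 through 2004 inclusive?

12

Friday-the-13ths by year:
1998: Feb, Mar, Nov
1999: Aug
2000: Oct
2001: Apr, Jul
2002: Sep, Dec
2003: Jun
2004: Feb, Aug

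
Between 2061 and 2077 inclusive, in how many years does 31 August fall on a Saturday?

2

Day of week of August 31 in each year:
2061: Wed, 2062: Thu, 2063: Fri, 2064: Sun, 2065: Mon, 2066: Tue, 2067: Wed, 2068: Fri, 2069: Sat ✓, 2070: Sun, 2071: Mon, 2072: Wed, 2073: Thu, 2074: Fri, 2075: Sat ✓, 2076: Mon, 2077: Tue
Saturdays: 2069, 2075.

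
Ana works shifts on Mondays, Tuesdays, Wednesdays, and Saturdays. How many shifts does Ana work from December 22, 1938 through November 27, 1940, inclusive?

404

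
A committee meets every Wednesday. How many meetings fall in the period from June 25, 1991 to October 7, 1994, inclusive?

172

June 25, 1991 is a Tuesday.
That's 1201 days from start to end, counting both.
1201 = 7 × 171 + 4, so there are 171 full weeks plus 4 extra days.
Each full week contributes one Wednesday: 171 so far.
The 4 extra days are Tuesday, Wednesday, Thursday, Friday — 1 of them qualifies.
Total: 171 + 1 = 172.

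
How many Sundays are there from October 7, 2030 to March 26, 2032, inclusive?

October 7, 2030 is a Monday.
The range spans 537 days (inclusive of both endpoints).
537 = 7 × 76 + 5, so there are 76 full weeks plus 5 extra days.
Each full week contributes one Sunday: 76 so far.
The 5 extra days are Mon, Tue, Wed, Thu, Fri — none qualify.
Total: 76 + 0 = 76.

76 Sundays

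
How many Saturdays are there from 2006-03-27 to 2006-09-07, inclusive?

23 Saturdays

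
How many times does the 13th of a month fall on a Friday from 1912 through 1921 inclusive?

16

Friday-the-13ths by year:
1912: Sep, Dec
1913: Jun
1914: Feb, Mar, Nov
1915: Aug
1916: Oct
1917: Apr, Jul
1918: Sep, Dec
1919: Jun
1920: Feb, Aug
1921: May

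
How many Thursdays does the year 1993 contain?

Jan 1, 1993 is a Friday.
From Jan 1, 1993 to Dec 31, 1993 is 365 days inclusive.
365 = 7 × 52 + 1, so there are 52 full weeks plus 1 extra day.
Each full week contributes one Thursday: 52 so far.
The 1 extra day is Fri — none qualify.
Total: 52 + 0 = 52.

52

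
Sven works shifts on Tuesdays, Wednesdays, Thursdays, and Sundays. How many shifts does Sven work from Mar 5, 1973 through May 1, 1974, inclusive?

242

Mar 5, 1973 is a Monday.
The range spans 423 days (inclusive of both endpoints).
423 = 7 × 60 + 3, so there are 60 full weeks plus 3 extra days.
Each full week contributes 4 days from the set (Tue, Wed, Thu, Sun): 60 × 4 = 240.
The 3 extra days are Mon, Tue, Wed — 2 of them qualify.
Total: 240 + 2 = 242.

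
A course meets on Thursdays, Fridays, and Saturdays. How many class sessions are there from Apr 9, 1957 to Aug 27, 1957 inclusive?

60

Apr 9, 1957 is a Tuesday.
The range spans 141 days (inclusive of both endpoints).
141 = 7 × 20 + 1, so there are 20 full weeks plus 1 extra day.
Each full week contributes 3 days from the set (Thu, Fri, Sat): 20 × 3 = 60.
The 1 extra day is Tuesday — none qualify.
Total: 60 + 0 = 60.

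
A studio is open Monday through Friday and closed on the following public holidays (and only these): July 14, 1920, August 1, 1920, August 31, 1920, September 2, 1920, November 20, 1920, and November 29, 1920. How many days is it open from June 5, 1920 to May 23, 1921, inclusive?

June 5, 1920 is a Saturday.
That's 353 days from start to end, counting both.
353 = 7 × 50 + 3, so there are 50 full weeks plus 3 extra days.
Each full week contributes 5 weekdays (Mon–Fri): 50 × 5 = 250.
The 3 extra days are Saturday, Sunday, Monday — 1 of them qualifies.
Total: 250 + 1 = 251.
Holidays: July 14, 1920 (Wed); August 1, 1920 (Sun); August 31, 1920 (Tue); September 2, 1920 (Thu); November 20, 1920 (Sat); November 29, 1920 (Mon).
4 of the 6 holidays fall on weekdays; the rest are weekends and were already excluded.
Business days: 251 − 4 = 247.

247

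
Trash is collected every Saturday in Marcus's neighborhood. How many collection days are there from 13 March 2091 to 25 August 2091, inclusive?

13 March 2091 is a Tuesday.
From 13 March 2091 to 25 August 2091 is 166 days inclusive.
166 = 7 × 23 + 5, so there are 23 full weeks plus 5 extra days.
Each full week contributes one Saturday: 23 so far.
The 5 extra days are Tuesday, Wednesday, Thursday, Friday, Saturday — 1 of them qualifies.
Total: 23 + 1 = 24.

24 Saturdays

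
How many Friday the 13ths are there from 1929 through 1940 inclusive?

21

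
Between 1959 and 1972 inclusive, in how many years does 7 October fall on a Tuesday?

1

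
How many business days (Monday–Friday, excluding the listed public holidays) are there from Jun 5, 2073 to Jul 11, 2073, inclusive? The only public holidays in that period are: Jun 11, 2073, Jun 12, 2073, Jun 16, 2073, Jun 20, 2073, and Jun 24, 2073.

Jun 5, 2073 is a Monday.
From Jun 5, 2073 to Jul 11, 2073 is 37 days inclusive.
37 = 7 × 5 + 2, so there are 5 full weeks plus 2 extra days.
Each full week contributes 5 weekdays (Mon–Fri): 5 × 5 = 25.
The 2 extra days are Monday, Tuesday — 2 of them qualify.
Total: 25 + 2 = 27.
Holidays: Jun 11, 2073 (Sun); Jun 12, 2073 (Mon); Jun 16, 2073 (Fri); Jun 20, 2073 (Tue); Jun 24, 2073 (Sat).
3 of the 5 holidays fall on weekdays; the rest are weekends and were already excluded.
Business days: 27 − 3 = 24.

24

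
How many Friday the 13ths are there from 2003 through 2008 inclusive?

9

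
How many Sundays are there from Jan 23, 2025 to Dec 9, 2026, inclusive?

98

Jan 23, 2025 is a Thursday.
From Jan 23, 2025 to Dec 9, 2026 is 686 days inclusive.
686 = 7 × 98, so the span is exactly 98 full weeks.
Each full week contributes one Sunday: 98 so far.
Total: 98.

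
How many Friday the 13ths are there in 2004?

The 13th falls on a Friday when the month's 13th has weekday Fri.
Jan 13 is Tue; Feb 13 is Fri ✓; Mar 13 is Sat; Apr 13 is Tue; May 13 is Thu; Jun 13 is Sun; Jul 13 is Tue; Aug 13 is Fri ✓; Sep 13 is Mon; Oct 13 is Wed; Nov 13 is Sat; Dec 13 is Mon.
Friday the 13ths: Feb, Aug.

2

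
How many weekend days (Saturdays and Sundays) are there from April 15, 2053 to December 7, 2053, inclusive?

April 15, 2053 is a Tuesday.
That's 237 days from start to end, counting both.
237 = 7 × 33 + 6, so there are 33 full weeks plus 6 extra days.
Each full week contributes 2 weekend days (Sat, Sun): 33 × 2 = 66.
The 6 extra days are Tuesday, Wednesday, Thursday, Friday, Saturday, Sunday — 2 of them qualify.
Total: 66 + 2 = 68.

68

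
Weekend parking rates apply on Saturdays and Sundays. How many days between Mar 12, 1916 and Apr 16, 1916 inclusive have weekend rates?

11

Mar 12, 1916 is a Sunday.
That's 36 days from start to end, counting both.
36 = 7 × 5 + 1, so there are 5 full weeks plus 1 extra day.
Each full week contributes 2 weekend days (Sat, Sun): 5 × 2 = 10.
The 1 extra day is Sunday — 1 of them qualifies.
Total: 10 + 1 = 11.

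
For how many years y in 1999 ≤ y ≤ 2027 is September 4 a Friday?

Day of week of September 4 in each year:
1999: Sat, 2000: Mon, 2001: Tue, 2002: Wed, 2003: Thu, 2004: Sat, 2005: Sun, 2006: Mon, 2007: Tue, 2008: Thu, 2009: Fri ✓, 2010: Sat, 2011: Sun, 2012: Tue, 2013: Wed, 2014: Thu, 2015: Fri ✓, 2016: Sun, 2017: Mon, 2018: Tue, 2019: Wed, 2020: Fri ✓, 2021: Sat, 2022: Sun, 2023: Mon, 2024: Wed, 2025: Thu, 2026: Fri ✓, 2027: Sat
Fridays: 2009, 2015, 2020, 2026.

4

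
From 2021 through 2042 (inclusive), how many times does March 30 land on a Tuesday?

Day of week of March 30 in each year:
2021: Tue ✓, 2022: Wed, 2023: Thu, 2024: Sat, 2025: Sun, 2026: Mon, 2027: Tue ✓, 2028: Thu, 2029: Fri, 2030: Sat, 2031: Sun, 2032: Tue ✓, 2033: Wed, 2034: Thu, 2035: Fri, 2036: Sun, 2037: Mon, 2038: Tue ✓, 2039: Wed, 2040: Fri, 2041: Sat, 2042: Sun
Tuesdays: 2021, 2027, 2032, 2038.

4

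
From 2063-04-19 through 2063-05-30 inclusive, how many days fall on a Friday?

2063-04-19 is a Thursday.
The range spans 42 days (inclusive of both endpoints).
42 = 7 × 6, so the span is exactly 6 full weeks.
Each full week contributes one Friday: 6 so far.

6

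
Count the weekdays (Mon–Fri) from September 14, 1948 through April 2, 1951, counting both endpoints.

665

September 14, 1948 is a Tuesday.
That's 931 days from start to end, counting both.
931 = 7 × 133, so the span is exactly 133 full weeks.
Each full week contributes 5 weekdays (Mon–Fri): 133 × 5 = 665.
Total: 665.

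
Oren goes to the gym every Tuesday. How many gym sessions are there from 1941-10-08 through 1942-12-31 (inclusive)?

1941-10-08 is a Wednesday.
From 1941-10-08 to 1942-12-31 is 450 days inclusive.
450 = 7 × 64 + 2, so there are 64 full weeks plus 2 extra days.
Each full week contributes one Tuesday: 64 so far.
The 2 extra days are Wednesday, Thursday — none qualify.
Total: 64 + 0 = 64.

64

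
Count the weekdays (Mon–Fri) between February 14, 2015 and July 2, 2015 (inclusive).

99

February 14, 2015 is a Saturday.
That's 139 days from start to end, counting both.
139 = 7 × 19 + 6, so there are 19 full weeks plus 6 extra days.
Each full week contributes 5 weekdays (Mon–Fri): 19 × 5 = 95.
The 6 extra days are Saturday, Sunday, Monday, Tuesday, Wednesday, Thursday — 4 of them qualify.
Total: 95 + 4 = 99.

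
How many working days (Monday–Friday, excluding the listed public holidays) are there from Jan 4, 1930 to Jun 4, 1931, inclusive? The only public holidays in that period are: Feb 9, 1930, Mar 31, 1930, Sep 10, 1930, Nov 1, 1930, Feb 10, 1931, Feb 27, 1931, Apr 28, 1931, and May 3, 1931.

Jan 4, 1930 is a Saturday.
From Jan 4, 1930 to Jun 4, 1931 is 517 days inclusive.
517 = 7 × 73 + 6, so there are 73 full weeks plus 6 extra days.
Each full week contributes 5 weekdays (Mon–Fri): 73 × 5 = 365.
The 6 extra days are Saturday, Sunday, Monday, Tuesday, Wednesday, Thursday — 4 of them qualify.
Total: 365 + 4 = 369.
Holidays: Feb 9, 1930 (Sun); Mar 31, 1930 (Mon); Sep 10, 1930 (Wed); Nov 1, 1930 (Sat); Feb 10, 1931 (Tue); Feb 27, 1931 (Fri); Apr 28, 1931 (Tue); May 3, 1931 (Sun).
5 of the 8 holidays fall on weekdays; the rest are weekends and were already excluded.
Business days: 369 − 5 = 364.

364 working days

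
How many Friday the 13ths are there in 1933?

The 13th falls on a Friday when the month's 13th has weekday Fri.
Jan 13 is Fri ✓; Feb 13 is Mon; Mar 13 is Mon; Apr 13 is Thu; May 13 is Sat; Jun 13 is Tue; Jul 13 is Thu; Aug 13 is Sun; Sep 13 is Wed; Oct 13 is Fri ✓; Nov 13 is Mon; Dec 13 is Wed.
Friday the 13ths: Jan, Oct.

2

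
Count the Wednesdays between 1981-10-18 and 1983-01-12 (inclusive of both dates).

65 Wednesdays

1981-10-18 is a Sunday.
From 1981-10-18 to 1983-01-12 is 452 days inclusive.
452 = 7 × 64 + 4, so there are 64 full weeks plus 4 extra days.
Each full week contributes one Wednesday: 64 so far.
The 4 extra days are Sun, Mon, Tue, Wed — 1 of them qualifies.
Total: 64 + 1 = 65.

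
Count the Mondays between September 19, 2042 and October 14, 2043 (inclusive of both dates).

September 19, 2042 is a Friday.
From September 19, 2042 to October 14, 2043 is 391 days inclusive.
391 = 7 × 55 + 6, so there are 55 full weeks plus 6 extra days.
Each full week contributes one Monday: 55 so far.
The 6 extra days are Friday, Saturday, Sunday, Monday, Tuesday, Wednesday — 1 of them qualifies.
Total: 55 + 1 = 56.

56 Mondays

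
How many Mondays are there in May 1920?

May 1, 1920 is a Saturday.
The range spans 31 days (inclusive of both endpoints).
31 = 7 × 4 + 3, so there are 4 full weeks plus 3 extra days.
Each full week contributes one Monday: 4 so far.
The 3 extra days are Sat, Sun, Mon — 1 of them qualifies.
Total: 4 + 1 = 5.

5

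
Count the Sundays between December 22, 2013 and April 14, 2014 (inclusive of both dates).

December 22, 2013 is a Sunday.
The range spans 114 days (inclusive of both endpoints).
114 = 7 × 16 + 2, so there are 16 full weeks plus 2 extra days.
Each full week contributes one Sunday: 16 so far.
The 2 extra days are Sun, Mon — 1 of them qualifies.
Total: 16 + 1 = 17.

17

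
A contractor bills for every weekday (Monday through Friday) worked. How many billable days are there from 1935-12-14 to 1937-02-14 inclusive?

305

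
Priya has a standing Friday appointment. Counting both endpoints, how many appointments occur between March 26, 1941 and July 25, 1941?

March 26, 1941 is a Wednesday.
That's 122 days from start to end, counting both.
122 = 7 × 17 + 3, so there are 17 full weeks plus 3 extra days.
Each full week contributes one Friday: 17 so far.
The 3 extra days are Wednesday, Thursday, Friday — 1 of them qualifies.
Total: 17 + 1 = 18.

18 Fridays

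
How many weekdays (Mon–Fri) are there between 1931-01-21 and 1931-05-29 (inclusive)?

93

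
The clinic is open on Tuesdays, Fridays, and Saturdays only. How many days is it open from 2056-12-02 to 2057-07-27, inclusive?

102

2056-12-02 is a Saturday.
From 2056-12-02 to 2057-07-27 is 238 days inclusive.
238 = 7 × 34, so the span is exactly 34 full weeks.
Each full week contributes 3 days from the set (Tue, Fri, Sat): 34 × 3 = 102.
Total: 102.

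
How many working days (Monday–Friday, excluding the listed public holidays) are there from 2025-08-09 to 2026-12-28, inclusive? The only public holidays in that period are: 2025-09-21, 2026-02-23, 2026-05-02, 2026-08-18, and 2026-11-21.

2025-08-09 is a Saturday.
That's 507 days from start to end, counting both.
507 = 7 × 72 + 3, so there are 72 full weeks plus 3 extra days.
Each full week contributes 5 weekdays (Mon–Fri): 72 × 5 = 360.
The 3 extra days are Sat, Sun, Mon — 1 of them qualifies.
Total: 360 + 1 = 361.
Holidays: 2025-09-21 (Sun); 2026-02-23 (Mon); 2026-05-02 (Sat); 2026-08-18 (Tue); 2026-11-21 (Sat).
2 of the 5 holidays fall on weekdays; the rest are weekends and were already excluded.
Business days: 361 − 2 = 359.

359 working days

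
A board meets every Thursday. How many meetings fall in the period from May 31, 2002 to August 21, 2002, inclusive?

11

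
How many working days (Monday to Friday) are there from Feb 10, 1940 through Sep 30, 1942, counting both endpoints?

Feb 10, 1940 is a Saturday.
That's 964 days from start to end, counting both.
964 = 7 × 137 + 5, so there are 137 full weeks plus 5 extra days.
Each full week contributes 5 weekdays (Mon–Fri): 137 × 5 = 685.
The 5 extra days are Sat, Sun, Mon, Tue, Wed — 3 of them qualify.
Total: 685 + 3 = 688.

688 weekdays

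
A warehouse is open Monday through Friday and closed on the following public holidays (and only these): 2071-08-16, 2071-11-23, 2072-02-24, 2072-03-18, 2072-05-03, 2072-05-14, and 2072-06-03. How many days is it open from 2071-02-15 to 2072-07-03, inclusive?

2071-02-15 is a Sunday.
That's 505 days from start to end, counting both.
505 = 7 × 72 + 1, so there are 72 full weeks plus 1 extra day.
Each full week contributes 5 weekdays (Mon–Fri): 72 × 5 = 360.
The 1 extra day is Sun — none qualify.
Total: 360 + 0 = 360.
Holidays: 2071-08-16 (Sun); 2071-11-23 (Mon); 2072-02-24 (Wed); 2072-03-18 (Fri); 2072-05-03 (Tue); 2072-05-14 (Sat); 2072-06-03 (Fri).
5 of the 7 holidays fall on weekdays; the rest are weekends and were already excluded.
Business days: 360 − 5 = 355.

355 working days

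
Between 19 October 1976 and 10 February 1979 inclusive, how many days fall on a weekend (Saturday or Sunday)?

241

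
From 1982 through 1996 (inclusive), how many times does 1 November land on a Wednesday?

Day of week of November 1 in each year:
1982: Mon, 1983: Tue, 1984: Thu, 1985: Fri, 1986: Sat, 1987: Sun, 1988: Tue, 1989: Wed ✓, 1990: Thu, 1991: Fri, 1992: Sun, 1993: Mon, 1994: Tue, 1995: Wed ✓, 1996: Fri
Wednesdays: 1989, 1995.

2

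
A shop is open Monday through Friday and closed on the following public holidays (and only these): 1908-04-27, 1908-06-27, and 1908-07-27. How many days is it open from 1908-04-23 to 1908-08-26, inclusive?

1908-04-23 is a Thursday.
That's 126 days from start to end, counting both.
126 = 7 × 18, so the span is exactly 18 full weeks.
Each full week contributes 5 weekdays (Mon–Fri): 18 × 5 = 90.
Total: 90.
Holidays: 1908-04-27 (Mon); 1908-06-27 (Sat); 1908-07-27 (Mon).
2 of the 3 holidays fall on weekdays; the rest are weekends and were already excluded.
Business days: 90 − 2 = 88.

88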